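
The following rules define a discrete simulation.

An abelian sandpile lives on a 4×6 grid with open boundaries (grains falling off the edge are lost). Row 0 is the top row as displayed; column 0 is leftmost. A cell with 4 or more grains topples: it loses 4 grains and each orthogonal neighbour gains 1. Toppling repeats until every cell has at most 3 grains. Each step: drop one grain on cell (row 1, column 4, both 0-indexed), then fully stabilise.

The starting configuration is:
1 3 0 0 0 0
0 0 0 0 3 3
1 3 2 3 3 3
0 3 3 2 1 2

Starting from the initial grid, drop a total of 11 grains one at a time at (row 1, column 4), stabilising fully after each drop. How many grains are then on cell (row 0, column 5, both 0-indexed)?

3

[0] 1 3 0 0 0 0
0 0 0 0 3 3
1 3 2 3 3 3
0 3 3 2 1 2
[1] 1 3 0 0 1 1
0 0 0 2 2 1
1 3 3 0 2 1
0 3 3 3 2 3
[2] 1 3 0 0 1 1
0 0 0 2 3 1
1 3 3 0 2 1
0 3 3 3 2 3
[3] 1 3 0 0 2 1
0 0 0 3 0 2
1 3 3 0 3 1
0 3 3 3 2 3
[4] 1 3 0 0 2 1
0 0 0 3 1 2
1 3 3 0 3 1
0 3 3 3 2 3
[5] 1 3 0 0 2 1
0 0 0 3 2 2
1 3 3 0 3 1
0 3 3 3 2 3
[6] 1 3 0 0 2 1
0 0 0 3 3 2
1 3 3 0 3 1
0 3 3 3 2 3
[7] 1 3 0 1 3 1
0 0 1 0 2 3
1 3 3 2 0 2
0 3 3 3 3 3
[8] 1 3 0 1 3 1
0 0 1 0 3 3
1 3 3 2 0 2
0 3 3 3 3 3
[9] 1 3 0 2 0 3
0 0 1 1 2 0
1 3 3 2 1 3
0 3 3 3 3 3
[10] 1 3 0 2 0 3
0 0 1 1 3 0
1 3 3 2 1 3
0 3 3 3 3 3
[11] 1 3 0 2 1 3
0 0 1 2 0 1
1 3 3 2 2 3
0 3 3 3 3 3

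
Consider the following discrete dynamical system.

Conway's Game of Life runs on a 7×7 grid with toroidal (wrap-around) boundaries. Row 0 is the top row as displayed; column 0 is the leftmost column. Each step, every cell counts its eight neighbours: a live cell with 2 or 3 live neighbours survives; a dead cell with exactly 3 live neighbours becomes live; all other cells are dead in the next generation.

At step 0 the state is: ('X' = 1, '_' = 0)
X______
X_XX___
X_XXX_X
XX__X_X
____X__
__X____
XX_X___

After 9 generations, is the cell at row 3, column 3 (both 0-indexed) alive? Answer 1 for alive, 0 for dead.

0

[0] X______
X_XX___
X_XXX_X
XX__X_X
____X__
__X____
XX_X___
[1] X__X__X
X_X_X__
____X__
_XX_X_X
XX_X_X_
_XXX___
XXX____
[2] ___X__X
XX__XXX
X_X_X__
_XX_X_X
_____XX
___XX_X
______X
[3] ____X__
_XX_X__
__X_X__
_XX_X_X
__X___X
X___X_X
X__XX_X
[4] XXX_X__
_XX_XX_
X___X__
XXX____
__X___X
_X__X__
X__XX_X
[5] _______
__X_XXX
X___XXX
X_XX__X
__XX___
_XX_X_X
____X_X
[6] ___XX_X
X__XX__
__X____
X_X____
____XXX
XXX_X__
X__X___
[7] X_X__XX
__X_XX_
__X____
_X_X_XX
__X_XXX
XXX_X__
X____XX
[8] X__X___
__X_XX_
_XX___X
XX_X__X
_______
__X_X__
__XXX__
[9] _X___X_
X_X_XXX
____X_X
_X____X
XXXX___
__X_X__
_XX_X__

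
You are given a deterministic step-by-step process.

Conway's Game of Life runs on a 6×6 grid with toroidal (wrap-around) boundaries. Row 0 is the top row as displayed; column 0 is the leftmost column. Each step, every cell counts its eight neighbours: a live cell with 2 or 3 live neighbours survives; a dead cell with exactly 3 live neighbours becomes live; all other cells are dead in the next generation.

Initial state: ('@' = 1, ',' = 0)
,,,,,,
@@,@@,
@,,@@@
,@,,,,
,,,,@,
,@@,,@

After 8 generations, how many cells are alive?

[0] ,,,,,,
@@,@@,
@,,@@@
,@,,,,
,,,,@,
,@@,,@
[1] ,,,@@@
@@@@,,
,,,@,,
@,,@,,
@@@,,,
,,,,,,
[2] @@,@@@
@@,,,@
@,,@@,
@,,@,,
@@@,,,
@@@@@@
[3] ,,,,,,
,,,,,,
,,@@@,
@,,@@,
,,,,,,
,,,,,,
[4] ,,,,,,
,,,@,,
,,@,@@
,,@,@@
,,,,,,
,,,,,,
[5] ,,,,,,
,,,@@,
,,@,,@
,,,,@@
,,,,,,
,,,,,,
[6] ,,,,,,
,,,@@,
,,,,,@
,,,,@@
,,,,,,
,,,,,,
[7] ,,,,,,
,,,,@,
,,,@,@
,,,,@@
,,,,,,
,,,,,,
[8] ,,,,,,
,,,,@,
,,,@,@
,,,,@@
,,,,,,
,,,,,,

5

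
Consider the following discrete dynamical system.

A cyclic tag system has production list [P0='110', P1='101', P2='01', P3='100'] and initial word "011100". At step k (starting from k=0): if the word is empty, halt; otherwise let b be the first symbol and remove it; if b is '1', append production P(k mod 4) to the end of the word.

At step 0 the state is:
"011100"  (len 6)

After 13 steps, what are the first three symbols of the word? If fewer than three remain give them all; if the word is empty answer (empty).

0) "011100"  (len 6)
1) "11100"  (len 5)
2) "1100101"  (len 7)
3) "10010101"  (len 8)
4) "0010101100"  (len 10)
5) "010101100"  (len 9)
6) "10101100"  (len 8)
7) "010110001"  (len 9)
8) "10110001"  (len 8)
9) "0110001110"  (len 10)
10) "110001110"  (len 9)
11) "1000111001"  (len 10)
12) "000111001100"  (len 12)
13) "00111001100"  (len 11)

001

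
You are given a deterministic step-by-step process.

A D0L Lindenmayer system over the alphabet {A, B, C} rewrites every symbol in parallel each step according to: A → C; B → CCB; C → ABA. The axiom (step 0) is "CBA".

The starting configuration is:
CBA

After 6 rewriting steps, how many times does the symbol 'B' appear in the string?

step 0: CBA
step 1: ABACCBC
step 2: CCCBCABAABACCBABA
step 3: ABAABAABACCBABACCCBCCCCBCABAABACCBCCCBC
step 4: CCCBCCCCBCCCCBCABAABACCBCCCBCABAABAABACCBABAABAABAABACCBABACCCBCCCCBCABAABACCBABAABAABACCBABA
step 5: ABAABAABACCBABAABAABAABACCBABAABAABAABACCBABACCCBCCCCBCABA…AABACCBABACCCBCCCCBCABAABACCBCCCBCCCCBCCCCBCABAABACCBCCCBC  (len 215)
step 6: CCCBCCCCBCCCCBCABAABACCBCCCBCCCCBCCCCBCCCCBCABAABACCBCCCBC…ABACCBABAABAABAABACCBABACCCBCCCCBCABAABACCBABAABAABACCBABA  (len 509)

147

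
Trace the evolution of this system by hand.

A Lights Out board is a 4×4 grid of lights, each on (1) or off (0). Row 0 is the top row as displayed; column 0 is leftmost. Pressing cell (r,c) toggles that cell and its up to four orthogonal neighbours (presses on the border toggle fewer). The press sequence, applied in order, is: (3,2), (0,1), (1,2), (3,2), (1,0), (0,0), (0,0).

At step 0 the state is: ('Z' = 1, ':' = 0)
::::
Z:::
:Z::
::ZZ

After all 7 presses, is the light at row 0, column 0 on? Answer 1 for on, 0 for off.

0

gen 0: ::::
Z:::
:Z::
::ZZ
gen 1: ::::
Z:::
:ZZ:
:Z::
gen 2: ZZZ:
ZZ::
:ZZ:
:Z::
gen 3: ZZ::
Z:ZZ
:Z::
:Z::
gen 4: ZZ::
Z:ZZ
:ZZ:
::ZZ
gen 5: :Z::
:ZZZ
ZZZ:
::ZZ
gen 6: Z:::
ZZZZ
ZZZ:
::ZZ
gen 7: :Z::
:ZZZ
ZZZ:
::ZZ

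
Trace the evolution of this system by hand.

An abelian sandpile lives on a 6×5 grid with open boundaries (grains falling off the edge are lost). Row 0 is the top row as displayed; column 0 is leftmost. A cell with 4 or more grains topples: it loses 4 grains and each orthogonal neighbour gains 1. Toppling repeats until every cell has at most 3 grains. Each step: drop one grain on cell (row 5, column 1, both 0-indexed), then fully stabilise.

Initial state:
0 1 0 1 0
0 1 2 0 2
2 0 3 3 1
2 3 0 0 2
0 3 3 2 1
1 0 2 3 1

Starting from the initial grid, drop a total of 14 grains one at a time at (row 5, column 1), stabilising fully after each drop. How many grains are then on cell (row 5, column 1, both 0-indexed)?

step 0: 0 1 0 1 0
0 1 2 0 2
2 0 3 3 1
2 3 0 0 2
0 3 3 2 1
1 0 2 3 1
step 1: 0 1 0 1 0
0 1 2 0 2
2 0 3 3 1
2 3 0 0 2
0 3 3 2 1
1 1 2 3 1
step 2: 0 1 0 1 0
0 1 2 0 2
2 0 3 3 1
2 3 0 0 2
0 3 3 2 1
1 2 2 3 1
step 3: 0 1 0 1 0
0 1 2 0 2
2 0 3 3 1
2 3 0 0 2
0 3 3 2 1
1 3 2 3 1
step 4: 0 1 0 1 0
0 1 2 0 2
2 1 3 3 1
3 0 2 1 2
1 2 2 0 2
2 2 1 1 2
step 5: 0 1 0 1 0
0 1 2 0 2
2 1 3 3 1
3 0 2 1 2
1 2 2 0 2
2 3 1 1 2
step 6: 0 1 0 1 0
0 1 2 0 2
2 1 3 3 1
3 0 2 1 2
1 3 2 0 2
3 0 2 1 2
step 7: 0 1 0 1 0
0 1 2 0 2
2 1 3 3 1
3 0 2 1 2
1 3 2 0 2
3 1 2 1 2
step 8: 0 1 0 1 0
0 1 2 0 2
2 1 3 3 1
3 0 2 1 2
1 3 2 0 2
3 2 2 1 2
step 9: 0 1 0 1 0
0 1 2 0 2
2 1 3 3 1
3 0 2 1 2
1 3 2 0 2
3 3 2 1 2
step 10: 0 1 0 1 0
0 1 2 0 2
2 1 3 3 1
3 1 2 1 2
3 0 3 0 2
0 2 3 1 2
step 11: 0 1 0 1 0
0 1 2 0 2
2 1 3 3 1
3 1 2 1 2
3 0 3 0 2
0 3 3 1 2
step 12: 0 1 0 1 0
0 1 2 0 2
2 1 3 3 1
3 1 3 1 2
3 2 0 1 2
1 1 1 2 2
step 13: 0 1 0 1 0
0 1 2 0 2
2 1 3 3 1
3 1 3 1 2
3 2 0 1 2
1 2 1 2 2
step 14: 0 1 0 1 0
0 1 2 0 2
2 1 3 3 1
3 1 3 1 2
3 2 0 1 2
1 3 1 2 2

3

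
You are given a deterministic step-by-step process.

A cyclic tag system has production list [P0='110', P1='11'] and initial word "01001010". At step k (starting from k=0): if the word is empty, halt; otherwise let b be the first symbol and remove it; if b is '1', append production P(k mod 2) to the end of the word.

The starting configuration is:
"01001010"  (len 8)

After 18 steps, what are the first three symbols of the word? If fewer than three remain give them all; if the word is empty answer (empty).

011

t=0: "01001010"  (len 8)
t=1: "1001010"  (len 7)
t=2: "00101011"  (len 8)
t=3: "0101011"  (len 7)
t=4: "101011"  (len 6)
t=5: "01011110"  (len 8)
t=6: "1011110"  (len 7)
t=7: "011110110"  (len 9)
t=8: "11110110"  (len 8)
t=9: "1110110110"  (len 10)
t=10: "11011011011"  (len 11)
t=11: "1011011011110"  (len 13)
t=12: "01101101111011"  (len 14)
t=13: "1101101111011"  (len 13)
t=14: "10110111101111"  (len 14)
t=15: "0110111101111110"  (len 16)
t=16: "110111101111110"  (len 15)
t=17: "10111101111110110"  (len 17)
t=18: "011110111111011011"  (len 18)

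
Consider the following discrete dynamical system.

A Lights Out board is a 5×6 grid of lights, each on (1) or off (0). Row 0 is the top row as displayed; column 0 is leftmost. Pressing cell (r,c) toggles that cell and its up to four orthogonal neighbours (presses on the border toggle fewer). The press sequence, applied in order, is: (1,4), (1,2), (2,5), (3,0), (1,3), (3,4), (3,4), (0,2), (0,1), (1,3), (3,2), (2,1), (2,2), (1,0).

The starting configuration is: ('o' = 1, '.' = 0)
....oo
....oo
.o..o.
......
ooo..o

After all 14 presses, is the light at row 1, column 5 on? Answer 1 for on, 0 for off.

[0] ....oo
....oo
.o..o.
......
ooo..o
[1] .....o
...o..
.o....
......
ooo..o
[2] ..o..o
.oo...
.oo...
......
ooo..o
[3] ..o..o
.oo..o
.oo.oo
.....o
ooo..o
[4] ..o..o
.oo..o
ooo.oo
oo...o
.oo..o
[5] ..oo.o
.o.ooo
oooooo
oo...o
.oo..o
[6] ..oo.o
.o.ooo
oooo.o
oo.oo.
.oo.oo
[7] ..oo.o
.o.ooo
oooooo
oo...o
.oo..o
[8] .o...o
.ooooo
oooooo
oo...o
.oo..o
[9] o.o..o
..oooo
oooooo
oo...o
.oo..o
[10] o.oo.o
.....o
ooo.oo
oo...o
.oo..o
[11] o.oo.o
.....o
oo..oo
o.oo.o
.o...o
[12] o.oo.o
.o...o
..o.oo
oooo.o
.o...o
[13] o.oo.o
.oo..o
.o.ooo
oo.o.o
.o...o
[14] ..oo.o
o.o..o
oo.ooo
oo.o.o
.o...o

1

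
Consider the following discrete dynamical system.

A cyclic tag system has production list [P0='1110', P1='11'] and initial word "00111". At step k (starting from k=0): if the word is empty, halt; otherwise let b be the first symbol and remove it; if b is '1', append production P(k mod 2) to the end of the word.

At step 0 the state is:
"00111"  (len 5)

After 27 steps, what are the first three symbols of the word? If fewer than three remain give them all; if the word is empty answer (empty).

101

t=0: "00111"  (len 5)
t=1: "0111"  (len 4)
t=2: "111"  (len 3)
t=3: "111110"  (len 6)
t=4: "1111011"  (len 7)
t=5: "1110111110"  (len 10)
t=6: "11011111011"  (len 11)
t=7: "10111110111110"  (len 14)
t=8: "011111011111011"  (len 15)
t=9: "11111011111011"  (len 14)
t=10: "111101111101111"  (len 15)
t=11: "111011111011111110"  (len 18)
t=12: "1101111101111111011"  (len 19)
t=13: "1011111011111110111110"  (len 22)
t=14: "01111101111111011111011"  (len 23)
t=15: "1111101111111011111011"  (len 22)
t=16: "11110111111101111101111"  (len 23)
t=17: "11101111111011111011111110"  (len 26)
t=18: "110111111101111101111111011"  (len 27)
t=19: "101111111011111011111110111110"  (len 30)
t=20: "0111111101111101111111011111011"  (len 31)
t=21: "111111101111101111111011111011"  (len 30)
t=22: "1111110111110111111101111101111"  (len 31)
t=23: "1111101111101111111011111011111110"  (len 34)
t=24: "11110111110111111101111101111111011"  (len 35)
t=25: "11101111101111111011111011111110111110"  (len 38)
t=26: "110111110111111101111101111111011111011"  (len 39)
t=27: "101111101111111011111011111110111110111110"  (len 42)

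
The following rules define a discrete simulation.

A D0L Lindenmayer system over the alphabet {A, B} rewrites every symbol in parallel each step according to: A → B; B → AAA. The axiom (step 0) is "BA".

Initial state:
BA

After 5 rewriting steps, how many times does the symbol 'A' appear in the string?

gen 0: BA
gen 1: AAAB
gen 2: BBBAAA
gen 3: AAAAAAAAABBB
gen 4: BBBBBBBBBAAAAAAAAA
gen 5: AAAAAAAAAAAAAAAAAAAAAAAAAAABBBBBBBBB

27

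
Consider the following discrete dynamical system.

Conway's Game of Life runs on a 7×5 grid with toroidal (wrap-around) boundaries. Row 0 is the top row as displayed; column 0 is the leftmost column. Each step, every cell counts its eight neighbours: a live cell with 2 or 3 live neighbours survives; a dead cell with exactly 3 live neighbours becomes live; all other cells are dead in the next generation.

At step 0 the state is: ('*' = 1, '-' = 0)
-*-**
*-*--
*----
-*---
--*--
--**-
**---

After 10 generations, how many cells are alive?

14

[0] -*-**
*-*--
*----
-*---
--*--
--**-
**---
[1] ---**
*-**-
*----
-*---
-***-
--**-
**---
[2] ---*-
****-
*-*-*
**---
-*-*-
*--**
**---
[3] ---*-
*----
-----
---*-
-*-*-
---*-
****-
[4] *--*-
-----
-----
--*--
---**
*--*-
-*-*-
[5] --*-*
-----
-----
---*-
--***
*--*-
**-*-
[6] *****
-----
-----
--***
--*--
*----
**-*-
[7] ---*-
*****
---*-
--**-
-**-*
*-*-*
---*-
[8] **---
**---
*----
-*--*
----*
*-*-*
--**-
[9] *---*
----*
----*
----*
-*--*
***-*
--**-
[10] *---*
---**
*--**
---**
-**-*
----*
--*--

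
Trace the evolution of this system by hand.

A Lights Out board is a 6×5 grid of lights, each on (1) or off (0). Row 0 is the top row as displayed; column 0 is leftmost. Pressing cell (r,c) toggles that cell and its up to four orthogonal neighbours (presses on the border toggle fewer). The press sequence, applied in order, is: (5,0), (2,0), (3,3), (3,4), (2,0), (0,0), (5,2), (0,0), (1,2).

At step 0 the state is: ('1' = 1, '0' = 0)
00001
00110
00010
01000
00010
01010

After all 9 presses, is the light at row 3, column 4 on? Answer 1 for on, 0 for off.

0) 00001
00110
00010
01000
00010
01010
1) 00001
00110
00010
01000
10010
10010
2) 00001
10110
11010
11000
10010
10010
3) 00001
10110
11000
11111
10000
10010
4) 00001
10110
11001
11100
10001
10010
5) 00001
00110
00001
01100
10001
10010
6) 11001
10110
00001
01100
10001
10010
7) 11001
10110
00001
01100
10101
11100
8) 00001
00110
00001
01100
10101
11100
9) 00101
01000
00101
01100
10101
11100

0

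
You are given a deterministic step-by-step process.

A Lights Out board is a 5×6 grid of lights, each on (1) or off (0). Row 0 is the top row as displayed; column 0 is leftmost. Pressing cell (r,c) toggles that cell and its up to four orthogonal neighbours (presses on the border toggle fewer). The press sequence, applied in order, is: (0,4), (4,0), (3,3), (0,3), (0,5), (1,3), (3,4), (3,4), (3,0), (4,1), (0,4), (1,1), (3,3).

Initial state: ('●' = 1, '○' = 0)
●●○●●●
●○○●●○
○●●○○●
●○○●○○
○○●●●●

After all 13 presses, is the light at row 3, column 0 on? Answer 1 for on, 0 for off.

k=0  ●●○●●●
●○○●●○
○●●○○●
●○○●○○
○○●●●●
k=1  ●●○○○○
●○○●○○
○●●○○●
●○○●○○
○○●●●●
k=2  ●●○○○○
●○○●○○
○●●○○●
○○○●○○
●●●●●●
k=3  ●●○○○○
●○○●○○
○●●●○●
○○●○●○
●●●○●●
k=4  ●●●●●○
●○○○○○
○●●●○●
○○●○●○
●●●○●●
k=5  ●●●●○●
●○○○○●
○●●●○●
○○●○●○
●●●○●●
k=6  ●●●○○●
●○●●●●
○●●○○●
○○●○●○
●●●○●●
k=7  ●●●○○●
●○●●●●
○●●○●●
○○●●○●
●●●○○●
k=8  ●●●○○●
●○●●●●
○●●○○●
○○●○●○
●●●○●●
k=9  ●●●○○●
●○●●●●
●●●○○●
●●●○●○
○●●○●●
k=10  ●●●○○●
●○●●●●
●●●○○●
●○●○●○
●○○○●●
k=11  ●●●●●○
●○●●○●
●●●○○●
●○●○●○
●○○○●●
k=12  ●○●●●○
○●○●○●
●○●○○●
●○●○●○
●○○○●●
k=13  ●○●●●○
○●○●○●
●○●●○●
●○○●○○
●○○●●●

1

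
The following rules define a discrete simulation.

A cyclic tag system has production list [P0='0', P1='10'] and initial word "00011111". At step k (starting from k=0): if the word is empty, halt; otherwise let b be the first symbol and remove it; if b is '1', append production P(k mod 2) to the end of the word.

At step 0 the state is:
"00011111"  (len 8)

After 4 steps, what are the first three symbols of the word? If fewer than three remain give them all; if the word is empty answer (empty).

[0] "00011111"  (len 8)
[1] "0011111"  (len 7)
[2] "011111"  (len 6)
[3] "11111"  (len 5)
[4] "111110"  (len 6)

111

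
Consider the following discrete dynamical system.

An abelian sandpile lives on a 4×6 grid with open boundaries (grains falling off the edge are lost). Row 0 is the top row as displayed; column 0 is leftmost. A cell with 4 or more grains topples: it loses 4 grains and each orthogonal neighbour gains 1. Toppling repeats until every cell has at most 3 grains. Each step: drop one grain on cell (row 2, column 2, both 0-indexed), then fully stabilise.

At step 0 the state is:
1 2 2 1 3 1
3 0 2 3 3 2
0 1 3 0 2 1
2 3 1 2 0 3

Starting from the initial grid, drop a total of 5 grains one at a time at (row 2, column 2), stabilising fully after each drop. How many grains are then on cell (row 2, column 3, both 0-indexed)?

t=0: 1 2 2 1 3 1
3 0 2 3 3 2
0 1 3 0 2 1
2 3 1 2 0 3
t=1: 1 2 2 1 3 1
3 0 3 3 3 2
0 2 0 1 2 1
2 3 2 2 0 3
t=2: 1 2 2 1 3 1
3 0 3 3 3 2
0 2 1 1 2 1
2 3 2 2 0 3
t=3: 1 2 2 1 3 1
3 0 3 3 3 2
0 2 2 1 2 1
2 3 2 2 0 3
t=4: 1 2 2 1 3 1
3 0 3 3 3 2
0 2 3 1 2 1
2 3 2 2 0 3
t=5: 1 2 3 3 0 2
3 1 1 1 1 3
0 3 1 3 3 1
2 3 3 2 0 3

3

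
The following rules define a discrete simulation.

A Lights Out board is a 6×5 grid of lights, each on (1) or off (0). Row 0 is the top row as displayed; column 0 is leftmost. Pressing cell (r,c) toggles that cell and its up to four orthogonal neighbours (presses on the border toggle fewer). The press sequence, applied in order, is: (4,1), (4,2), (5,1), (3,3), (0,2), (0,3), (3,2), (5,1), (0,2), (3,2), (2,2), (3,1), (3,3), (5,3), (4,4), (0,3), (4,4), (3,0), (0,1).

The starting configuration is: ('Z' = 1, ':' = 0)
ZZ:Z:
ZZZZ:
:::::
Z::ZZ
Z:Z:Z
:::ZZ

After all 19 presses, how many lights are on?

t=0: ZZ:Z:
ZZZZ:
:::::
Z::ZZ
Z:Z:Z
:::ZZ
t=1: ZZ:Z:
ZZZZ:
:::::
ZZ:ZZ
:Z::Z
:Z:ZZ
t=2: ZZ:Z:
ZZZZ:
:::::
ZZZZZ
::ZZZ
:ZZZZ
t=3: ZZ:Z:
ZZZZ:
:::::
ZZZZZ
:ZZZZ
Z::ZZ
t=4: ZZ:Z:
ZZZZ:
:::Z:
ZZ:::
:ZZ:Z
Z::ZZ
t=5: Z:Z::
ZZ:Z:
:::Z:
ZZ:::
:ZZ:Z
Z::ZZ
t=6: Z::ZZ
ZZ:::
:::Z:
ZZ:::
:ZZ:Z
Z::ZZ
t=7: Z::ZZ
ZZ:::
::ZZ:
Z:ZZ:
:Z::Z
Z::ZZ
t=8: Z::ZZ
ZZ:::
::ZZ:
Z:ZZ:
::::Z
:ZZZZ
t=9: ZZZ:Z
ZZZ::
::ZZ:
Z:ZZ:
::::Z
:ZZZZ
t=10: ZZZ:Z
ZZZ::
:::Z:
ZZ:::
::Z:Z
:ZZZZ
t=11: ZZZ:Z
ZZ:::
:ZZ::
ZZZ::
::Z:Z
:ZZZZ
t=12: ZZZ:Z
ZZ:::
::Z::
:::::
:ZZ:Z
:ZZZZ
t=13: ZZZ:Z
ZZ:::
::ZZ:
::ZZZ
:ZZZZ
:ZZZZ
t=14: ZZZ:Z
ZZ:::
::ZZ:
::ZZZ
:ZZ:Z
:Z:::
t=15: ZZZ:Z
ZZ:::
::ZZ:
::ZZ:
:ZZZ:
:Z::Z
t=16: ZZ:Z:
ZZ:Z:
::ZZ:
::ZZ:
:ZZZ:
:Z::Z
t=17: ZZ:Z:
ZZ:Z:
::ZZ:
::ZZZ
:ZZ:Z
:Z:::
t=18: ZZ:Z:
ZZ:Z:
Z:ZZ:
ZZZZZ
ZZZ:Z
:Z:::
t=19: ::ZZ:
Z::Z:
Z:ZZ:
ZZZZZ
ZZZ:Z
:Z:::

17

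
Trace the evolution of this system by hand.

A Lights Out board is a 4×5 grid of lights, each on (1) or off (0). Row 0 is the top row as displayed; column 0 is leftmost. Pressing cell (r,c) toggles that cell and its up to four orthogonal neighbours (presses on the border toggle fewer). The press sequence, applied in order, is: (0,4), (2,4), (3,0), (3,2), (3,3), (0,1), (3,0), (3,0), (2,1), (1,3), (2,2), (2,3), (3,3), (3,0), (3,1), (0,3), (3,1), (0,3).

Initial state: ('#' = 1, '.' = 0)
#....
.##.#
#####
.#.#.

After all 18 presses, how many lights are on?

12

[0] #....
.##.#
#####
.#.#.
[1] #..##
.##..
#####
.#.#.
[2] #..##
.##.#
###..
.#.##
[3] #..##
.##.#
.##..
#..##
[4] #..##
.##.#
.#...
###.#
[5] #..##
.##.#
.#.#.
##.#.
[6] .####
..#.#
.#.#.
##.#.
[7] .####
..#.#
##.#.
...#.
[8] .####
..#.#
.#.#.
##.#.
[9] .####
.##.#
#.##.
#..#.
[10] .##.#
.#.#.
#.#..
#..#.
[11] .##.#
.###.
##.#.
#.##.
[12] .##.#
.##..
###.#
#.#..
[13] .##.#
.##..
#####
#..##
[14] .##.#
.##..
.####
.#.##
[15] .##.#
.##..
..###
#.###
[16] .#.#.
.###.
..###
#.###
[17] .#.#.
.###.
.####
.#.##
[18] .##.#
.##..
.####
.#.##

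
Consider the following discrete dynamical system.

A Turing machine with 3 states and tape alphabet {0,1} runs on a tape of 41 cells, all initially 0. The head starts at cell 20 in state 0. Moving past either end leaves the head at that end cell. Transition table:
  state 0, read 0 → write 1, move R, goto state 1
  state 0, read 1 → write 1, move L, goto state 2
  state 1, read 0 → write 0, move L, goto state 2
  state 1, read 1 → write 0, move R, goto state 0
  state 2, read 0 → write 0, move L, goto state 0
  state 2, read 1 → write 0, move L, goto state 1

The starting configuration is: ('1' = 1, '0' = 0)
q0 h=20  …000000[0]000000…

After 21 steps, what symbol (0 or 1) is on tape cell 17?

0

step 0: q0 h=20  …000000[0]000000…
step 1: q1 h=21  …000001[0]000000…
step 2: q2 h=20  …000000[1]000000…
step 3: q1 h=19  …000000[0]000000…
step 4: q2 h=18  …000000[0]000000…
step 5: q0 h=17  …000000[0]000000…
step 6: q1 h=18  …000001[0]000000…
step 7: q2 h=17  …000000[1]000000…
step 8: q1 h=16  …000000[0]000000…
step 9: q2 h=15  …000000[0]000000…
step 10: q0 h=14  …000000[0]000000…
step 11: q1 h=15  …000001[0]000000…
step 12: q2 h=14  …000000[1]000000…
step 13: q1 h=13  …000000[0]000000…
step 14: q2 h=12  …000000[0]000000…
step 15: q0 h=11  …000000[0]000000…
step 16: q1 h=12  …000001[0]000000…
step 17: q2 h=11  …000000[1]000000…
step 18: q1 h=10  …000000[0]000000…
step 19: q2 h= 9  …000000[0]000000…
step 20: q0 h= 8  …000000[0]000000…
step 21: q1 h= 9  …000001[0]000000…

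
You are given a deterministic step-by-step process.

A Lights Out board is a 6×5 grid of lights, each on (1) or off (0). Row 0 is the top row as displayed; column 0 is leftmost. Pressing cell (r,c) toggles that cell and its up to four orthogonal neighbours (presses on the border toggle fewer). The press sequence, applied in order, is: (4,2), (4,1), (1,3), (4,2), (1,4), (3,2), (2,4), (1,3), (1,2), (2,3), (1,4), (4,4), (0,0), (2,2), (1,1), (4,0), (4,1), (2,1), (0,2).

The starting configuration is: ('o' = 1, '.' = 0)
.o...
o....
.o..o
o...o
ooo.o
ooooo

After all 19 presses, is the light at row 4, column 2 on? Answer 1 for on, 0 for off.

0

0) .o...
o....
.o..o
o...o
ooo.o
ooooo
1) .o...
o....
.o..o
o.o.o
o..oo
oo.oo
2) .o...
o....
.o..o
ooo.o
.oooo
o..oo
3) .o.o.
o.ooo
.o.oo
ooo.o
.oooo
o..oo
4) .o.o.
o.ooo
.o.oo
oo..o
....o
o.ooo
5) .o.oo
o.o..
.o.o.
oo..o
....o
o.ooo
6) .o.oo
o.o..
.ooo.
o.ooo
..o.o
o.ooo
7) .o.oo
o.o.o
.oo.o
o.oo.
..o.o
o.ooo
8) .o..o
o..o.
.oooo
o.oo.
..o.o
o.ooo
9) .oo.o
ooo..
.o.oo
o.oo.
..o.o
o.ooo
10) .oo.o
oooo.
.oo..
o.o..
..o.o
o.ooo
11) .oo..
ooo.o
.oo.o
o.o..
..o.o
o.ooo
12) .oo..
ooo.o
.oo.o
o.o.o
..oo.
o.oo.
13) o.o..
.oo.o
.oo.o
o.o.o
..oo.
o.oo.
14) o.o..
.o..o
...oo
o...o
..oo.
o.oo.
15) ooo..
o.o.o
.o.oo
o...o
..oo.
o.oo.
16) ooo..
o.o.o
.o.oo
....o
oooo.
..oo.
17) ooo..
o.o.o
.o.oo
.o..o
...o.
.ooo.
18) ooo..
ooo.o
o.ooo
....o
...o.
.ooo.
19) o..o.
oo..o
o.ooo
....o
...o.
.ooo.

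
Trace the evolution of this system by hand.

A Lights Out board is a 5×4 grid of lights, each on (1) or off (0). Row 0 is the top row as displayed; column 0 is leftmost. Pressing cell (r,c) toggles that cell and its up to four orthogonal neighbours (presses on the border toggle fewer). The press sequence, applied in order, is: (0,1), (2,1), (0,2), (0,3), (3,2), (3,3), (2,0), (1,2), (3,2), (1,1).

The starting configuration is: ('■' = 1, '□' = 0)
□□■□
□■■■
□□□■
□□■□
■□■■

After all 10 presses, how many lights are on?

[0] □□■□
□■■■
□□□■
□□■□
■□■■
[1] ■■□□
□□■■
□□□■
□□■□
■□■■
[2] ■■□□
□■■■
■■■■
□■■□
■□■■
[3] ■□■■
□■□■
■■■■
□■■□
■□■■
[4] ■□□□
□■□□
■■■■
□■■□
■□■■
[5] ■□□□
□■□□
■■□■
□□□■
■□□■
[6] ■□□□
□■□□
■■□□
□□■□
■□□□
[7] ■□□□
■■□□
□□□□
■□■□
■□□□
[8] ■□■□
■□■■
□□■□
■□■□
■□□□
[9] ■□■□
■□■■
□□□□
■■□■
■□■□
[10] ■■■□
□■□■
□■□□
■■□■
■□■□

11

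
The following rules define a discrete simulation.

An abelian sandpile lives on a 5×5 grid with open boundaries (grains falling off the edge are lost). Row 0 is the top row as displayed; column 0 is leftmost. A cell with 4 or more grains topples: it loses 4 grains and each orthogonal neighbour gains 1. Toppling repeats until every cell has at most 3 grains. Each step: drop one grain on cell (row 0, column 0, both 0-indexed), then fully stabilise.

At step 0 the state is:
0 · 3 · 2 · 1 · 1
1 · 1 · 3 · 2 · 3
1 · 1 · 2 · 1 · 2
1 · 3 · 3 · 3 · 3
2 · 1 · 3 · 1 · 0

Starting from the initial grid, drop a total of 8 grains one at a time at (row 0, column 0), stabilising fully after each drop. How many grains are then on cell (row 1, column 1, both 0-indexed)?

2

k=0  0 · 3 · 2 · 1 · 1
1 · 1 · 3 · 2 · 3
1 · 1 · 2 · 1 · 2
1 · 3 · 3 · 3 · 3
2 · 1 · 3 · 1 · 0
k=1  1 · 3 · 2 · 1 · 1
1 · 1 · 3 · 2 · 3
1 · 1 · 2 · 1 · 2
1 · 3 · 3 · 3 · 3
2 · 1 · 3 · 1 · 0
k=2  2 · 3 · 2 · 1 · 1
1 · 1 · 3 · 2 · 3
1 · 1 · 2 · 1 · 2
1 · 3 · 3 · 3 · 3
2 · 1 · 3 · 1 · 0
k=3  3 · 3 · 2 · 1 · 1
1 · 1 · 3 · 2 · 3
1 · 1 · 2 · 1 · 2
1 · 3 · 3 · 3 · 3
2 · 1 · 3 · 1 · 0
k=4  1 · 0 · 3 · 1 · 1
2 · 2 · 3 · 2 · 3
1 · 1 · 2 · 1 · 2
1 · 3 · 3 · 3 · 3
2 · 1 · 3 · 1 · 0
k=5  2 · 0 · 3 · 1 · 1
2 · 2 · 3 · 2 · 3
1 · 1 · 2 · 1 · 2
1 · 3 · 3 · 3 · 3
2 · 1 · 3 · 1 · 0
k=6  3 · 0 · 3 · 1 · 1
2 · 2 · 3 · 2 · 3
1 · 1 · 2 · 1 · 2
1 · 3 · 3 · 3 · 3
2 · 1 · 3 · 1 · 0
k=7  0 · 1 · 3 · 1 · 1
3 · 2 · 3 · 2 · 3
1 · 1 · 2 · 1 · 2
1 · 3 · 3 · 3 · 3
2 · 1 · 3 · 1 · 0
k=8  1 · 1 · 3 · 1 · 1
3 · 2 · 3 · 2 · 3
1 · 1 · 2 · 1 · 2
1 · 3 · 3 · 3 · 3
2 · 1 · 3 · 1 · 0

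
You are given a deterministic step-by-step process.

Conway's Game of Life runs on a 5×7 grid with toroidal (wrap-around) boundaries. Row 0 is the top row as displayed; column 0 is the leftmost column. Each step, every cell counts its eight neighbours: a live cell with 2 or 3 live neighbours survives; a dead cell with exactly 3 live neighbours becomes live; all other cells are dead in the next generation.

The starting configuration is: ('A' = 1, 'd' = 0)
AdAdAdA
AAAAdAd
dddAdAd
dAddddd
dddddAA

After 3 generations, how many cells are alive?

step 0: AdAdAdA
AAAAdAd
dddAdAd
dAddddd
dddddAA
step 1: ddAdAdd
AddddAd
AddAddA
ddddAAA
dAdddAA
step 2: AAddAdd
AAdAAAd
Adddddd
ddddAdd
AddAddA
step 3: ddddddd
ddAAAAd
AAdAdAA
AdddddA
AAdAAAA

17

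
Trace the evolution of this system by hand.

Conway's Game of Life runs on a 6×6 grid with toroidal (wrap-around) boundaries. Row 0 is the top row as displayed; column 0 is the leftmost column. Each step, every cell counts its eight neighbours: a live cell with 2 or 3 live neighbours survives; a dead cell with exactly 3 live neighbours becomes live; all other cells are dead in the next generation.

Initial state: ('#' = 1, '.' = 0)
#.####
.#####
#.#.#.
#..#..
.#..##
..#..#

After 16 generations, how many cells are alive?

[0] #.####
.#####
#.#.#.
#..#..
.#..##
..#..#
[1] ......
......
#.....
#.##..
.#####
..#...
[2] ......
......
.#....
#.....
#...##
.##.#.
[3] ......
......
......
##....
#..##.
##.##.
[4] ......
......
......
##...#
...##.
#####.
[5] .###..
......
#.....
#...##
......
.##.##
[6] ##.##.
.##...
#.....
#....#
.#.#..
##..#.
[7] ...##.
..##.#
#....#
##...#
.##.#.
....#.
[8] ..#..#
#.##.#
..#...
..#.#.
.####.
..#.##
[9] ..#...
#.####
..#.##
....#.
.#....
#....#
[10] ..#...
#.#...
###...
...###
#....#
##....
[11] #.#...
#.##..
#.#.#.
..###.
.#....
##...#
[12] ..##..
#.#...
....#.
..#.##
.#.###
..#..#
[13] ..##..
.##...
.#..#.
#.#...
.#....
##...#
[14] ...#..
.#....
#..#..
#.#...
..#..#
##....
[15] ###...
..#...
#.#...
#.##.#
..#..#
###...
[16] #..#..
#.##..
#.#..#
#.####
....##
...#.#

17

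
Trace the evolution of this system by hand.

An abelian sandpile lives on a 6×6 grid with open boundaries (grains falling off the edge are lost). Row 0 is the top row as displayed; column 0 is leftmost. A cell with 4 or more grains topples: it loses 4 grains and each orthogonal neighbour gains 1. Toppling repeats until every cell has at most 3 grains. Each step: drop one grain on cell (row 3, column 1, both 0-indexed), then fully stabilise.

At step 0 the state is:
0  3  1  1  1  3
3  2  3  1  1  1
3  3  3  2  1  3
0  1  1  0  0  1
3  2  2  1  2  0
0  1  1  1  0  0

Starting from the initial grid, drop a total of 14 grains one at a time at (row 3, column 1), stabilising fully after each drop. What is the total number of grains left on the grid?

0) 0  3  1  1  1  3
3  2  3  1  1  1
3  3  3  2  1  3
0  1  1  0  0  1
3  2  2  1  2  0
0  1  1  1  0  0
1) 0  3  1  1  1  3
3  2  3  1  1  1
3  3  3  2  1  3
0  2  1  0  0  1
3  2  2  1  2  0
0  1  1  1  0  0
2) 0  3  1  1  1  3
3  2  3  1  1  1
3  3  3  2  1  3
0  3  1  0  0  1
3  2  2  1  2  0
0  1  1  1  0  0
3) 2  0  3  1  1  3
1  2  1  2  1  1
1  3  1  3  1  3
2  1  3  0  0  1
3  3  2  1  2  0
0  1  1  1  0  0
4) 2  0  3  1  1  3
1  2  1  2  1  1
1  3  1  3  1  3
2  2  3  0  0  1
3  3  2  1  2  0
0  1  1  1  0  0
5) 2  0  3  1  1  3
1  2  1  2  1  1
1  3  1  3  1  3
2  3  3  0  0  1
3  3  2  1  2  0
0  1  1  1  0  0
6) 2  0  3  1  1  3
1  3  1  2  1  1
3  1  3  3  1  3
1  0  2  1  0  1
1  3  0  2  2  0
1  2  2  1  0  0
7) 2  0  3  1  1  3
1  3  1  2  1  1
3  1  3  3  1  3
1  1  2  1  0  1
1  3  0  2  2  0
1  2  2  1  0  0
8) 2  0  3  1  1  3
1  3  1  2  1  1
3  1  3  3  1  3
1  2  2  1  0  1
1  3  0  2  2  0
1  2  2  1  0  0
9) 2  0  3  1  1  3
1  3  1  2  1  1
3  1  3  3  1  3
1  3  2  1  0  1
1  3  0  2  2  0
1  2  2  1  0  0
10) 2  0  3  1  1  3
1  3  1  2  1  1
3  2  3  3  1  3
2  1  3  1  0  1
2  0  1  2  2  0
1  3  2  1  0  0
11) 2  0  3  1  1  3
1  3  1  2  1  1
3  2  3  3  1  3
2  2  3  1  0  1
2  0  1  2  2  0
1  3  2  1  0  0
12) 2  0  3  1  1  3
1  3  1  2  1  1
3  2  3  3  1  3
2  3  3  1  0  1
2  0  1  2  2  0
1  3  2  1  0  0
13) 2  1  3  1  1  3
3  0  3  3  1  1
1  2  2  0  2  3
0  3  1  3  0  1
3  1  2  2  2  0
1  3  2  1  0  0
14) 2  1  3  1  1  3
3  0  3  3  1  1
1  3  2  0  2  3
1  0  2  3  0  1
3  2  2  2  2  0
1  3  2  1  0  0

58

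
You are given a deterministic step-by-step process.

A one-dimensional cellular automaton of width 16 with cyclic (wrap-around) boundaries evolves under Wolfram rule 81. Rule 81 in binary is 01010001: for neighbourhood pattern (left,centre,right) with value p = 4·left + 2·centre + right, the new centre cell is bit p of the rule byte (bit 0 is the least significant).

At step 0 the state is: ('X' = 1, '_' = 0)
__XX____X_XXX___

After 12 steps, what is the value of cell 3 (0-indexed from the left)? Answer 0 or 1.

0

[0] __XX____X_XXX___
[1] X__XXXX_____XXXX
[2] XX____XXXXX_____
[3] _XXXX_____XXXXX_
[4] ____XXXXX_____XX
[5] XXX_____XXXXX__X
[6] __XXXXX_____XX__
[7] X_____XXXXX__XXX
[8] XXXXX_____XX____
[9] ____XXXXX__XXXX_
[10] XXX_____XX____XX
[11] __XXXXX__XXXX___
[12] X_____XX____XXXX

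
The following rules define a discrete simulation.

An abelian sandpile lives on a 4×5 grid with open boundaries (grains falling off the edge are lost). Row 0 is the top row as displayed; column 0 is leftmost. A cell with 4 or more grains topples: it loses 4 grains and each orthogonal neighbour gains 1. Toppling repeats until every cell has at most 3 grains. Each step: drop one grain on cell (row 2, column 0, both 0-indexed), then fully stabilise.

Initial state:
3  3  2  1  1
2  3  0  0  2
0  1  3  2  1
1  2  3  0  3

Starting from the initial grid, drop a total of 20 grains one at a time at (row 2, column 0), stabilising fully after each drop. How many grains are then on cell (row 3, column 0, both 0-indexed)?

0

t=0: 3  3  2  1  1
2  3  0  0  2
0  1  3  2  1
1  2  3  0  3
t=1: 3  3  2  1  1
2  3  0  0  2
1  1  3  2  1
1  2  3  0  3
t=2: 3  3  2  1  1
2  3  0  0  2
2  1  3  2  1
1  2  3  0  3
t=3: 3  3  2  1  1
2  3  0  0  2
3  1  3  2  1
1  2  3  0  3
t=4: 3  3  2  1  1
3  3  0  0  2
0  2  3  2  1
2  2  3  0  3
t=5: 3  3  2  1  1
3  3  0  0  2
1  2  3  2  1
2  2  3  0  3
t=6: 3  3  2  1  1
3  3  0  0  2
2  2  3  2  1
2  2  3  0  3
t=7: 3  3  2  1  1
3  3  0  0  2
3  2  3  2  1
2  2  3  0  3
t=8: 1  1  3  1  1
2  2  2  0  2
3  2  1  3  1
0  1  1  1  3
t=9: 1  1  3  1  1
3  2  2  0  2
0  3  1  3  1
1  1  1  1  3
t=10: 1  1  3  1  1
3  2  2  0  2
1  3  1  3  1
1  1  1  1  3
t=11: 1  1  3  1  1
3  2  2  0  2
2  3  1  3  1
1  1  1  1  3
t=12: 1  1  3  1  1
3  2  2  0  2
3  3  1  3  1
1  1  1  1  3
t=13: 2  2  3  1  1
1  0  3  0  2
2  1  2  3  1
2  2  1  1  3
t=14: 2  2  3  1  1
1  0  3  0  2
3  1  2  3  1
2  2  1  1  3
t=15: 2  2  3  1  1
2  0  3  0  2
0  2  2  3  1
3  2  1  1  3
t=16: 2  2  3  1  1
2  0  3  0  2
1  2  2  3  1
3  2  1  1  3
t=17: 2  2  3  1  1
2  0  3  0  2
2  2  2  3  1
3  2  1  1  3
t=18: 2  2  3  1  1
2  0  3  0  2
3  2  2  3  1
3  2  1  1  3
t=19: 2  2  3  1  1
3  0  3  0  2
1  3  2  3  1
0  3  1  1  3
t=20: 2  2  3  1  1
3  0  3  0  2
2  3  2  3  1
0  3  1  1  3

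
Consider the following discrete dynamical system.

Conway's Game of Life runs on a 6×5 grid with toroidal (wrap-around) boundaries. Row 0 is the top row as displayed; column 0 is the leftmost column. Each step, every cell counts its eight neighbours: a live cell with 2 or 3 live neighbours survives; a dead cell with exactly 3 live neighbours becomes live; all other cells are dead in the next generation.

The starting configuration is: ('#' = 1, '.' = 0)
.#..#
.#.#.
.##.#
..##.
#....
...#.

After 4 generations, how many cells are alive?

0) .#..#
.#.#.
.##.#
..##.
#....
...#.
1) #..##
.#.##
##..#
#.###
..###
#...#
2) .##..
.#...
.....
.....
..#..
.##..
3) #....
.##..
.....
.....
.##..
...#.
4) .##..
.#...
.....
.....
..#..
.##..

6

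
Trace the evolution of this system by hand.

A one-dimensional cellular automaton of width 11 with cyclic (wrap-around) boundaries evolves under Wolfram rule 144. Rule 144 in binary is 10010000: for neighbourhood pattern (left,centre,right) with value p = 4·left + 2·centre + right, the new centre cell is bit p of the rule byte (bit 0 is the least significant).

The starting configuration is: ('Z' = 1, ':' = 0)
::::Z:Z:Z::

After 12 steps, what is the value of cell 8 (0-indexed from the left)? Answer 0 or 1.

0

t=0: ::::Z:Z:Z::
t=1: :::::::::Z:
t=2: ::::::::::Z
t=3: Z::::::::::
t=4: :Z:::::::::
t=5: ::Z::::::::
t=6: :::Z:::::::
t=7: ::::Z::::::
t=8: :::::Z:::::
t=9: ::::::Z::::
t=10: :::::::Z:::
t=11: ::::::::Z::
t=12: :::::::::Z:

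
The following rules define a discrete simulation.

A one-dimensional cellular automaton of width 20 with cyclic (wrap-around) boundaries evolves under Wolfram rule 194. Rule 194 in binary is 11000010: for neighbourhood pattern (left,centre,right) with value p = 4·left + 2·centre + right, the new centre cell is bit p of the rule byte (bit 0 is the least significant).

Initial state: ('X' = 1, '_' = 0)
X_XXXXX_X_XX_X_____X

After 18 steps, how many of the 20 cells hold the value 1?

0) X_XXXXX_X_XX_X_____X
1) X__XXXX____X______X_
2) __X_XXX___X______X__
3) _X___XX__X______X___
4) X___X_X_X______X____
5) ___X__________X____X
6) __X__________X____X_
7) _X__________X____X__
8) X__________X____X___
9) __________X____X___X
10) _________X____X___X_
11) ________X____X___X__
12) _______X____X___X___
13) ______X____X___X____
14) _____X____X___X_____
15) ____X____X___X______
16) ___X____X___X_______
17) __X____X___X________
18) _X____X___X_________

3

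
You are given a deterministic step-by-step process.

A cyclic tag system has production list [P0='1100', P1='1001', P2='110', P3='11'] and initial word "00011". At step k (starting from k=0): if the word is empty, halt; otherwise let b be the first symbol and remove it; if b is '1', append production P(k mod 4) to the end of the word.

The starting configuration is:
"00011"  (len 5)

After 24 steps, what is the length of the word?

gen 0: "00011"  (len 5)
gen 1: "0011"  (len 4)
gen 2: "011"  (len 3)
gen 3: "11"  (len 2)
gen 4: "111"  (len 3)
gen 5: "111100"  (len 6)
gen 6: "111001001"  (len 9)
gen 7: "11001001110"  (len 11)
gen 8: "100100111011"  (len 12)
gen 9: "001001110111100"  (len 15)
gen 10: "01001110111100"  (len 14)
gen 11: "1001110111100"  (len 13)
gen 12: "00111011110011"  (len 14)
gen 13: "0111011110011"  (len 13)
gen 14: "111011110011"  (len 12)
gen 15: "11011110011110"  (len 14)
gen 16: "101111001111011"  (len 15)
gen 17: "011110011110111100"  (len 18)
gen 18: "11110011110111100"  (len 17)
gen 19: "1110011110111100110"  (len 19)
gen 20: "11001111011110011011"  (len 20)
gen 21: "10011110111100110111100"  (len 23)
gen 22: "00111101111001101111001001"  (len 26)
gen 23: "0111101111001101111001001"  (len 25)
gen 24: "111101111001101111001001"  (len 24)

24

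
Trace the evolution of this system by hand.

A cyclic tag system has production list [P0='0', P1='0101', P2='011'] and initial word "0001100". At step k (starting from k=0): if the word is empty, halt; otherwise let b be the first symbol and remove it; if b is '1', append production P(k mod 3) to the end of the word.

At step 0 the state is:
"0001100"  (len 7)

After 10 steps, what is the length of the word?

[0] "0001100"  (len 7)
[1] "001100"  (len 6)
[2] "01100"  (len 5)
[3] "1100"  (len 4)
[4] "1000"  (len 4)
[5] "0000101"  (len 7)
[6] "000101"  (len 6)
[7] "00101"  (len 5)
[8] "0101"  (len 4)
[9] "101"  (len 3)
[10] "010"  (len 3)

3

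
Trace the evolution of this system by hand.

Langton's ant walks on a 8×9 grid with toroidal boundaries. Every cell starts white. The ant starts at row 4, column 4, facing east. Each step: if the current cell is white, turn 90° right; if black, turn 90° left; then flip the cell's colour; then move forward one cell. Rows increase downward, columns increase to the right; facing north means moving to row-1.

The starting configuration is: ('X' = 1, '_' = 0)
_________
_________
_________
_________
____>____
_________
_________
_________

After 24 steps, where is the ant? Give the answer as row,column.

2,2

t=0: _________
_________
_________
_________
____>____
_________
_________
_________
t=1: _________
_________
_________
_________
____X____
____v____
_________
_________
t=2: _________
_________
_________
_________
____X____
___<X____
_________
_________
t=3: _________
_________
_________
_________
___^X____
___XX____
_________
_________
t=4: _________
_________
_________
_________
___X>____
___XX____
_________
_________
t=5: _________
_________
_________
____^____
___X_____
___XX____
_________
_________
t=6: _________
_________
_________
____X>___
___X_____
___XX____
_________
_________
t=7: _________
_________
_________
____XX___
___X_v___
___XX____
_________
_________
t=8: _________
_________
_________
____XX___
___X<X___
___XX____
_________
_________
t=9: _________
_________
_________
____^X___
___XXX___
___XX____
_________
_________
t=10: _________
_________
_________
___<_X___
___XXX___
___XX____
_________
_________
t=11: _________
_________
___^_____
___X_X___
___XXX___
___XX____
_________
_________
t=12: _________
_________
___X>____
___X_X___
___XXX___
___XX____
_________
_________
t=13: _________
_________
___XX____
___XvX___
___XXX___
___XX____
_________
_________
t=14: _________
_________
___XX____
___<XX___
___XXX___
___XX____
_________
_________
t=15: _________
_________
___XX____
____XX___
___vXX___
___XX____
_________
_________
t=16: _________
_________
___XX____
____XX___
____>X___
___XX____
_________
_________
t=17: _________
_________
___XX____
____^X___
_____X___
___XX____
_________
_________
t=18: _________
_________
___XX____
___<_X___
_____X___
___XX____
_________
_________
t=19: _________
_________
___^X____
___X_X___
_____X___
___XX____
_________
_________
t=20: _________
_________
__<_X____
___X_X___
_____X___
___XX____
_________
_________
t=21: _________
__^______
__X_X____
___X_X___
_____X___
___XX____
_________
_________
t=22: _________
__X>_____
__X_X____
___X_X___
_____X___
___XX____
_________
_________
t=23: _________
__XX_____
__XvX____
___X_X___
_____X___
___XX____
_________
_________
t=24: _________
__XX_____
__<XX____
___X_X___
_____X___
___XX____
_________
_________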